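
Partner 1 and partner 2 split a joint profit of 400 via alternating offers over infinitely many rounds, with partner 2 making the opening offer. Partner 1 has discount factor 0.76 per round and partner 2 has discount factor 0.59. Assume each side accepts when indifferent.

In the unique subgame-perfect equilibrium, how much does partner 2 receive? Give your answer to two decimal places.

174.04

Let x be partner 2's share when partner 2 proposes and y be partner 1's share when partner 1 proposes.
Partner 1 accepts iff offered ≥ 0.76·y, so x = 400 − 0.76y. Symmetrically y = 400 − 0.59x.
Substituting: x = 400 − 0.76(400 − 0.59x), giving x(1 − 0.59·0.76) = 400(1 − 0.76).
So x = 400 × 0.24 / 0.5516 ≈ 174.0392, and partner 1 receives 400 − x ≈ 225.9608.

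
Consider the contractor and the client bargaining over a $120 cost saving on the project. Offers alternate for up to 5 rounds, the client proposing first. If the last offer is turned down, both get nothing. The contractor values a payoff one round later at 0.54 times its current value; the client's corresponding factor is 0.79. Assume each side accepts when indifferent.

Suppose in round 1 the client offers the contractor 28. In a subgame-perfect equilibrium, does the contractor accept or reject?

Round 5 (the client proposes): the contractor will accept anything ≥ 0, so the client offers 0 and keeps 120.
Round 4 (the contractor proposes): the client can get 120 next round, worth 0.79 × 120 = 94.8 now. The contractor offers 94.8 and keeps 120 − 94.8 = 25.2.
Round 3 (the client proposes): the contractor can get 25.2 next round, worth 0.54 × 25.2 = 13.608 now. The client offers 13.608 and keeps 120 − 13.608 = 106.392.
Round 2 (the contractor proposes): the client can get 106.392 next round, worth 0.79 × 106.392 = 84.04968 now. The contractor offers 84.04968 and keeps 120 − 84.04968 = 35.95032.
So by rejecting in round 1, the contractor gets 35.95032 next round, worth 0.54 × 35.95032 = 19.4131728 now.
Offer 28 ≥ 19.4131728, so the contractor accepts.

Accept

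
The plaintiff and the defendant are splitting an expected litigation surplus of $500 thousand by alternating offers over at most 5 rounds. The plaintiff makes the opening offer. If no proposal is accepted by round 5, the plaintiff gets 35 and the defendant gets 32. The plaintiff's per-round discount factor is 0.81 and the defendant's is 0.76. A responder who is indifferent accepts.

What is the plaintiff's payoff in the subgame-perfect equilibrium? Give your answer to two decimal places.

Round 5 (the plaintiff proposes): the defendant gets 32 if talks fail, so the plaintiff offers 32 and keeps 468.
Round 4 (the defendant proposes): the plaintiff can get 468 next round, worth 0.81 × 468 = 379.08 now. The defendant offers 379.08 and keeps 500 − 379.08 = 120.92.
Round 3 (the plaintiff proposes): the defendant can get 120.92 next round, worth 0.76 × 120.92 = 91.8992 now. The plaintiff offers 91.8992 and keeps 500 − 91.8992 = 408.1008.
Round 2 (the defendant proposes): the plaintiff can get 408.1008 next round, worth 0.81 × 408.1008 = 330.561648 now; the defendant offers that and keeps 169.438352.
Round 1 (the plaintiff proposes): the defendant can get 169.438352 next round, worth 0.76 × 169.438352 = 128.77314752 now, so the plaintiff offers 128.77314752, keeping 371.22685248.

371.23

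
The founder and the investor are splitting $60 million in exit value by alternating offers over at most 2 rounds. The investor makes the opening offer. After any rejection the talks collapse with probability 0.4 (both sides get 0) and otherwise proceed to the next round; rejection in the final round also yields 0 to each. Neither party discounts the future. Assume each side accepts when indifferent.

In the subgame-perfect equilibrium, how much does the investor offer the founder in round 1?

36

Round 2 (the founder proposes): rejection yields 0 for the investor; the founder offers 0 and keeps 60.
Round 1 (the investor proposes): rejecting gives the founder an expected 0.6 × 60 = 36, so the investor offers 36, keeping 24.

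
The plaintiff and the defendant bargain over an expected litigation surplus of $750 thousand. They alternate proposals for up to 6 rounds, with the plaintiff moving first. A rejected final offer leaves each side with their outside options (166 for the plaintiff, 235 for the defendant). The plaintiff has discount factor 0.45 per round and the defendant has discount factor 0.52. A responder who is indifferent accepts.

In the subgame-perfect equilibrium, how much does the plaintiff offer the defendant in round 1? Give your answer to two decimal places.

281.32

Round 6 (the defendant proposes): the plaintiff gets 166 if talks fail, so the defendant offers 166 and keeps 584.
Round 5 (the plaintiff proposes): the defendant can get 584 next round, worth 0.52 × 584 = 303.68 now, so the plaintiff offers 303.68, keeping 446.32.
Round 4 (the defendant proposes): the plaintiff can get 446.32 next round, worth 0.45 × 446.32 = 200.844 now, so the defendant offers 200.844, keeping 549.156.
Round 3 (the plaintiff proposes): the defendant can get 549.156 next round, worth 0.52 × 549.156 = 285.56112 now. The plaintiff offers 285.56112 and keeps 750 − 285.56112 = 464.43888.
Round 2 (the defendant proposes): the plaintiff can get 464.43888 next round, worth 0.45 × 464.43888 = 208.997496 now; the defendant offers that and keeps 541.002504.
Round 1 (the plaintiff proposes): the defendant can get 541.002504 next round, worth 0.52 × 541.002504 = 281.32130208 now, so the plaintiff offers 281.32130208, keeping 468.67869792.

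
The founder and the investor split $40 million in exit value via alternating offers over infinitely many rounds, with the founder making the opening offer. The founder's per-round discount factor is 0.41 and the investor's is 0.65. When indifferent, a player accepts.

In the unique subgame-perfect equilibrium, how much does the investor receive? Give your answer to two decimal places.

20.91

When the founder proposes, the investor accepts any offer worth at least 0.65 times what the investor would get by proposing next round; and vice versa.
This gives x = 40 − 0.65y and y = 40 − 0.41x, where x and y are each side's share when it proposes.
Hence (1 − 0.65·0.41)x = 40(1 − 0.65), i.e. 0.7335·x = 14.
x ≈ 19.0866; the investor's share is 40 − x ≈ 20.9134.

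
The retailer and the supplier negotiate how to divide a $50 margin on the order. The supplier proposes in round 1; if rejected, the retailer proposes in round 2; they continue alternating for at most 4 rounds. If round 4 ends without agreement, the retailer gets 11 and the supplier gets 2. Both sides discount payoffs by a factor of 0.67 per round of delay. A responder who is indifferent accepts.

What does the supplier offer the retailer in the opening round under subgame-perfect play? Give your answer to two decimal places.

25.49

Round 4 (the retailer proposes): the supplier gets 2 if talks fail, so the retailer offers 2 and keeps 48.
Round 3 (the supplier proposes): the retailer can get 48 next round, worth 0.67 × 48 = 32.16 now, so the supplier offers 32.16, keeping 17.84.
Round 2 (the retailer proposes): the supplier can get 17.84 next round, worth 0.67 × 17.84 = 11.9528 now, so the retailer offers 11.9528, keeping 38.0472.
Round 1 (the supplier proposes): the retailer can get 38.0472 next round, worth 0.67 × 38.0472 = 25.491624 now; the supplier offers that and keeps 24.508376.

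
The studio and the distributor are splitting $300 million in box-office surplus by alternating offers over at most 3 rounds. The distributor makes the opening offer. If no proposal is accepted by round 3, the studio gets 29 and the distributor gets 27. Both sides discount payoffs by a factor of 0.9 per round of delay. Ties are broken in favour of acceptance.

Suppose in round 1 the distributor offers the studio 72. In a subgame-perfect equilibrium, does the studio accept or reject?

Work out the studio's continuation value if the offer is rejected.
Round 3 (the distributor proposes): the studio gets 29 if talks fail, so the distributor offers 29 and keeps 271.
Round 2 (the studio proposes): the distributor can get 271 next round, worth 0.9 × 271 = 243.9 now, so the studio offers 243.9, keeping 56.1.
So by rejecting in round 1, the studio gets 56.1 next round, worth 0.9 × 56.1 = 50.49 now.
Offer 72 ≥ 50.49, so the studio accepts.

Accept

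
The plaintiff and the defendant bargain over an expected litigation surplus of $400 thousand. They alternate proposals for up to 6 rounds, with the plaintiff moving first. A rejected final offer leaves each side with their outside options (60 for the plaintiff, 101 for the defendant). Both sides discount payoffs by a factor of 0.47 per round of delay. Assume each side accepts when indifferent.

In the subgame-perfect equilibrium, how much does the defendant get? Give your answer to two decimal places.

129.45

Round 6 (the defendant proposes): the plaintiff gets 60 if talks fail, so the defendant offers 60 and keeps 340.
Round 5 (the plaintiff proposes): the defendant can get 340 next round, worth 0.47 × 340 = 159.8 now. The plaintiff offers 159.8 and keeps 400 − 159.8 = 240.2.
Round 4 (the defendant proposes): the plaintiff can get 240.2 next round, worth 0.47 × 240.2 = 112.894 now; the defendant offers that and keeps 287.106.
Round 3 (the plaintiff proposes): the defendant can get 287.106 next round, worth 0.47 × 287.106 = 134.93982 now, so the plaintiff offers 134.93982, keeping 265.06018.
Round 2 (the defendant proposes): the plaintiff can get 265.06018 next round, worth 0.47 × 265.06018 = 124.5782846 now. The defendant offers 124.5782846 and keeps 400 − 124.5782846 = 275.4217154.
Round 1 (the plaintiff proposes): the defendant can get 275.4217154 next round, worth 0.47 × 275.4217154 = 129.448206238 now. The plaintiff offers 129.448206238 and keeps 400 − 129.448206238 = 270.551793762.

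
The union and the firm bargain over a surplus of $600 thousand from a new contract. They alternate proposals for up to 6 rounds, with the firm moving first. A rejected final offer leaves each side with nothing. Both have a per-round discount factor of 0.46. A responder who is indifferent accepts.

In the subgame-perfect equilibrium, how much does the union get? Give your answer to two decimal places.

Round 6 (the union proposes): rejection yields 0 for the firm; the union offers 0 and keeps 600.
Round 5 (the firm proposes): the union can get 600 next round, worth 0.46 × 600 = 276 now; the firm offers that and keeps 324.
Round 4 (the union proposes): the firm can get 324 next round, worth 0.46 × 324 = 149.04 now; the union offers that and keeps 450.96.
Round 3 (the firm proposes): the union can get 450.96 next round, worth 0.46 × 450.96 = 207.4416 now. The firm offers 207.4416 and keeps 600 − 207.4416 = 392.5584.
Round 2 (the union proposes): the firm can get 392.5584 next round, worth 0.46 × 392.5584 = 180.576864 now. The union offers 180.576864 and keeps 600 − 180.576864 = 419.423136.
Round 1 (the firm proposes): the union can get 419.423136 next round, worth 0.46 × 419.423136 = 192.93464256 now, so the firm offers 192.93464256, keeping 407.06535744.

192.93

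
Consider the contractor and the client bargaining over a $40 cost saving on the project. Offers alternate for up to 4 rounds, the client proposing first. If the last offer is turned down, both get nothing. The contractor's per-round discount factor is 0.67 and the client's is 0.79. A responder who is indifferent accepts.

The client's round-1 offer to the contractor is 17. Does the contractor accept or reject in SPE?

Reject

Work out the contractor's continuation value if the offer is rejected.
Round 4 (the contractor proposes): the client will accept anything ≥ 0, so the contractor offers 0 and keeps 40.
Round 3 (the client proposes): the contractor can get 40 next round, worth 0.67 × 40 = 26.8 now; the client offers that and keeps 13.2.
Round 2 (the contractor proposes): the client can get 13.2 next round, worth 0.79 × 13.2 = 10.428 now, so the contractor offers 10.428, keeping 29.572.
So by rejecting in round 1, the contractor gets 29.572 next round, worth 0.67 × 29.572 = 19.81324 now.
Offer 17 < 19.81324, so the contractor rejects.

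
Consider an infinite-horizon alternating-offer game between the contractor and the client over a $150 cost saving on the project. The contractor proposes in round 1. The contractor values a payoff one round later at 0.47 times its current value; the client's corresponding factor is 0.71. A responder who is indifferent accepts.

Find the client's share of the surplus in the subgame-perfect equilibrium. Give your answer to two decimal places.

84.71

Let x be the contractor's share when the contractor proposes and y be the client's share when the client proposes.
The client accepts iff offered ≥ 0.71·y, so x = 150 − 0.71y. Symmetrically y = 150 − 0.47x.
Substituting: x = 150 − 0.71(150 − 0.47x), giving x(1 − 0.47·0.71) = 150(1 − 0.71).
So x = 150 × 0.29 / 0.6663 ≈ 65.2859, and the client receives 150 − x ≈ 84.7141.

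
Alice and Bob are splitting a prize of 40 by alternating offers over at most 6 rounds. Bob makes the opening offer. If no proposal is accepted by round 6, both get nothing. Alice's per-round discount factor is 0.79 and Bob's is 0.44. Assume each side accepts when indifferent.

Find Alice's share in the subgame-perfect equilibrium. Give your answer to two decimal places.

27.67

Work backward from the last round.
Round 6 (Alice proposes): Bob will accept anything ≥ 0, so Alice offers 0 and keeps 40.
Round 5 (Bob proposes): Alice can get 40 next round, worth 0.79 × 40 = 31.6 now; Bob offers that and keeps 8.4.
Round 4 (Alice proposes): Bob can get 8.4 next round, worth 0.44 × 8.4 = 3.696 now, so Alice offers 3.696, keeping 36.304.
Round 3 (Bob proposes): Alice can get 36.304 next round, worth 0.79 × 36.304 = 28.68016 now, so Bob offers 28.68016, keeping 11.31984.
Round 2 (Alice proposes): Bob can get 11.31984 next round, worth 0.44 × 11.31984 = 4.9807296 now. Alice offers 4.9807296 and keeps 40 − 4.9807296 = 35.0192704.
Round 1 (Bob proposes): Alice can get 35.0192704 next round, worth 0.79 × 35.0192704 = 27.665223616 now. Bob offers 27.665223616 and keeps 40 − 27.665223616 = 12.334776384.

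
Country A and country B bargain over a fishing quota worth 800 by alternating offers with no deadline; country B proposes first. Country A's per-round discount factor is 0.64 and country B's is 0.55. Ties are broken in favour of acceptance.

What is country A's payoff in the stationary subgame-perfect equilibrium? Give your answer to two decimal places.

When country B proposes, country A accepts any offer worth at least 0.64 times what country A would get by proposing next round; and vice versa.
This gives x = 800 − 0.64y and y = 800 − 0.55x, where x and y are each side's share when it proposes.
Hence (1 − 0.64·0.55)x = 800(1 − 0.64), i.e. 0.648·x = 288.
x ≈ 444.4444; country A's share is 800 − x ≈ 355.5556.

355.56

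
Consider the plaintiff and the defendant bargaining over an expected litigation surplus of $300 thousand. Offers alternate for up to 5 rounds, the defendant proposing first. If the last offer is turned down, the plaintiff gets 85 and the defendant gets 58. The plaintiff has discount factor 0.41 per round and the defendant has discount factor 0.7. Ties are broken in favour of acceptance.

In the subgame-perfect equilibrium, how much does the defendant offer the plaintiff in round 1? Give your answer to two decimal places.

Work backward from the last round.
Round 5 (the defendant proposes): the plaintiff gets 85 if talks fail, so the defendant offers 85 and keeps 215.
Round 4 (the plaintiff proposes): the defendant can get 215 next round, worth 0.7 × 215 = 150.5 now; the plaintiff offers that and keeps 149.5.
Round 3 (the defendant proposes): the plaintiff can get 149.5 next round, worth 0.41 × 149.5 = 61.295 now, so the defendant offers 61.295, keeping 238.705.
Round 2 (the plaintiff proposes): the defendant can get 238.705 next round, worth 0.7 × 238.705 = 167.0935 now. The plaintiff offers 167.0935 and keeps 300 − 167.0935 = 132.9065.
Round 1 (the defendant proposes): the plaintiff can get 132.9065 next round, worth 0.41 × 132.9065 = 54.491665 now; the defendant offers that and keeps 245.508335.

54.49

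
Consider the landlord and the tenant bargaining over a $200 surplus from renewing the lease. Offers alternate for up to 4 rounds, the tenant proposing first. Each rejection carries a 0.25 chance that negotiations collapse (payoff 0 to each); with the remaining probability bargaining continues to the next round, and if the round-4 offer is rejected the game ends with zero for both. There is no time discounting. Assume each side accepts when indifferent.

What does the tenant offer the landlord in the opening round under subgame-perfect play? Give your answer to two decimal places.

By backward induction:
Round 4 (the landlord proposes): rejection yields 0 for the tenant; the landlord offers 0 and keeps 200.
Round 3 (the tenant proposes): rejecting gives the landlord an expected 0.75 × 200 = 150; the tenant offers that and keeps 50.
Round 2 (the landlord proposes): rejecting gives the tenant an expected 0.75 × 50 = 37.5, so the landlord offers 37.5, keeping 162.5.
Round 1 (the tenant proposes): rejecting gives the landlord an expected 0.75 × 162.5 = 121.875. The tenant offers 121.875 and keeps 200 − 121.875 = 78.125.

121.88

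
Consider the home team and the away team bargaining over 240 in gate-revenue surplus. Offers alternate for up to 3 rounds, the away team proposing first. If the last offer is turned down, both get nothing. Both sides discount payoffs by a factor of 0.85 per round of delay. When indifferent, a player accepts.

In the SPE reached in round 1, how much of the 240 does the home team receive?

30.6

Work backward from the last round.
Round 3 (the away team proposes): rejection yields 0 for the home team; the away team offers 0 and keeps 240.
Round 2 (the home team proposes): the away team can get 240 next round, worth 0.85 × 240 = 204 now. The home team offers 204 and keeps 240 − 204 = 36.
Round 1 (the away team proposes): the home team can get 36 next round, worth 0.85 × 36 = 30.6 now. The away team offers 30.6 and keeps 240 − 30.6 = 209.4.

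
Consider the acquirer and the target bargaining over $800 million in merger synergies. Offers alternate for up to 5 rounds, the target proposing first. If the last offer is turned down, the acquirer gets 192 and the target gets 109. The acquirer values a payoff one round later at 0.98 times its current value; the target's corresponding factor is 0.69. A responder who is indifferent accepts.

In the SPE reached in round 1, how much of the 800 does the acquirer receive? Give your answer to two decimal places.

Round 5 (the target proposes): the acquirer gets 192 if talks fail, so the target offers 192 and keeps 608.
Round 4 (the acquirer proposes): the target can get 608 next round, worth 0.69 × 608 = 419.52 now, so the acquirer offers 419.52, keeping 380.48.
Round 3 (the target proposes): the acquirer can get 380.48 next round, worth 0.98 × 380.48 = 372.8704 now, so the target offers 372.8704, keeping 427.1296.
Round 2 (the acquirer proposes): the target can get 427.1296 next round, worth 0.69 × 427.1296 = 294.719424 now; the acquirer offers that and keeps 505.280576.
Round 1 (the target proposes): the acquirer can get 505.280576 next round, worth 0.98 × 505.280576 = 495.17496448 now. The target offers 495.17496448 and keeps 800 − 495.17496448 = 304.82503552.

495.17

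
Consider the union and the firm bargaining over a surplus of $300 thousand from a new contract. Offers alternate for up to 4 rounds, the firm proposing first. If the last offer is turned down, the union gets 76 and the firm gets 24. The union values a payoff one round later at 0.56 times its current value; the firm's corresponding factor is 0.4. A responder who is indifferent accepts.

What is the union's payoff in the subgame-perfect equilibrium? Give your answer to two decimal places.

135.42

Round 4 (the union proposes): the firm gets 24 if talks fail, so the union offers 24 and keeps 276.
Round 3 (the firm proposes): the union can get 276 next round, worth 0.56 × 276 = 154.56 now; the firm offers that and keeps 145.44.
Round 2 (the union proposes): the firm can get 145.44 next round, worth 0.4 × 145.44 = 58.176 now. The union offers 58.176 and keeps 300 − 58.176 = 241.824.
Round 1 (the firm proposes): the union can get 241.824 next round, worth 0.56 × 241.824 = 135.42144 now; the firm offers that and keeps 164.57856.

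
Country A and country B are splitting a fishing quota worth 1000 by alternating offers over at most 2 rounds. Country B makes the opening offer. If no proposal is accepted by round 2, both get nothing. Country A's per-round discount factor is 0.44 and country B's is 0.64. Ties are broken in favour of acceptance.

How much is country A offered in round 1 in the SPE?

440

Work backward from the last round.
Round 2 (country A proposes): country B will accept anything ≥ 0, so country A offers 0 and keeps 1000.
Round 1 (country B proposes): country A can get 1000 next round, worth 0.44 × 1000 = 440 now, so country B offers 440, keeping 560.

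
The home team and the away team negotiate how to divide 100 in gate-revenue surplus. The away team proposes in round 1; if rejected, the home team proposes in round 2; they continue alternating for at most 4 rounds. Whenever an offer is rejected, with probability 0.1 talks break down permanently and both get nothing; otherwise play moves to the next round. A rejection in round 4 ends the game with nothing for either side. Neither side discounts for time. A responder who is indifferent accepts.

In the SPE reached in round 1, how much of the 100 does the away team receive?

Round 4 (the home team proposes): the away team will accept anything ≥ 0, so the home team offers 0 and keeps 100.
Round 3 (the away team proposes): rejecting gives the home team an expected 0.9 × 100 = 90; the away team offers that and keeps 10.
Round 2 (the home team proposes): rejecting gives the away team an expected 0.9 × 10 = 9; the home team offers that and keeps 91.
Round 1 (the away team proposes): rejecting gives the home team an expected 0.9 × 91 = 81.9, so the away team offers 81.9, keeping 18.1.

18.1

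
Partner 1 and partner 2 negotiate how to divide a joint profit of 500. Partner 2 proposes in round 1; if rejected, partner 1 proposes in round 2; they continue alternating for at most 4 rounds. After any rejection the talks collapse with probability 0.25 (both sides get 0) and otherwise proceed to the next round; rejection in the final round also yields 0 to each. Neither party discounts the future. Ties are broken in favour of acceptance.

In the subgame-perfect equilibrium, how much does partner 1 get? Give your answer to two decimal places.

By backward induction:
Round 4 (partner 1 proposes): rejection yields 0 for partner 2; partner 1 offers 0 and keeps 500.
Round 3 (partner 2 proposes): rejecting gives partner 1 an expected 0.75 × 500 = 375, so partner 2 offers 375, keeping 125.
Round 2 (partner 1 proposes): rejecting gives partner 2 an expected 0.75 × 125 = 93.75. Partner 1 offers 93.75 and keeps 500 − 93.75 = 406.25.
Round 1 (partner 2 proposes): rejecting gives partner 1 an expected 0.75 × 406.25 = 304.6875. Partner 2 offers 304.6875 and keeps 500 − 304.6875 = 195.3125.

304.69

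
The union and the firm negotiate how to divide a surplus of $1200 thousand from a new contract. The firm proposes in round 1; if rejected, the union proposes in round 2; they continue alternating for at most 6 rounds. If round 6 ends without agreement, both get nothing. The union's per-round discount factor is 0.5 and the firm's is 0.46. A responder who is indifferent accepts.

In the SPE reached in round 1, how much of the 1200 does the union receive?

Round 6 (the union proposes): the firm will accept anything ≥ 0, so the union offers 0 and keeps 1200.
Round 5 (the firm proposes): the union can get 1200 next round, worth 0.5 × 1200 = 600 now, so the firm offers 600, keeping 600.
Round 4 (the union proposes): the firm can get 600 next round, worth 0.46 × 600 = 276 now; the union offers that and keeps 924.
Round 3 (the firm proposes): the union can get 924 next round, worth 0.5 × 924 = 462 now. The firm offers 462 and keeps 1200 − 462 = 738.
Round 2 (the union proposes): the firm can get 738 next round, worth 0.46 × 738 = 339.48 now; the union offers that and keeps 860.52.
Round 1 (the firm proposes): the union can get 860.52 next round, worth 0.5 × 860.52 = 430.26 now. The firm offers 430.26 and keeps 1200 − 430.26 = 769.74.

430.26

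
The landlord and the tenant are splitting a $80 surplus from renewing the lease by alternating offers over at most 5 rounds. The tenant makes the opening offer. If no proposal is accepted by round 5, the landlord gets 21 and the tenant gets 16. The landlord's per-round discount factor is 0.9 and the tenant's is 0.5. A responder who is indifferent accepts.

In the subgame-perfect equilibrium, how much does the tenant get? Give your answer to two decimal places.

23.55

Round 5 (the tenant proposes): the landlord gets 21 if talks fail, so the tenant offers 21 and keeps 59.
Round 4 (the landlord proposes): the tenant can get 59 next round, worth 0.5 × 59 = 29.5 now. The landlord offers 29.5 and keeps 80 − 29.5 = 50.5.
Round 3 (the tenant proposes): the landlord can get 50.5 next round, worth 0.9 × 50.5 = 45.45 now; the tenant offers that and keeps 34.55.
Round 2 (the landlord proposes): the tenant can get 34.55 next round, worth 0.5 × 34.55 = 17.275 now; the landlord offers that and keeps 62.725.
Round 1 (the tenant proposes): the landlord can get 62.725 next round, worth 0.9 × 62.725 = 56.4525 now, so the tenant offers 56.4525, keeping 23.5475.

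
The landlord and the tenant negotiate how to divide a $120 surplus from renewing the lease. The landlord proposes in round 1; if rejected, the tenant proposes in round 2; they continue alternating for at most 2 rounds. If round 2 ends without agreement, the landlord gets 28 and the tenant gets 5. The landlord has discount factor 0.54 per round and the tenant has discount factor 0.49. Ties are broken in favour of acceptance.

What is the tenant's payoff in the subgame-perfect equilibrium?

45.08

Round 2 (the tenant proposes): the landlord gets 28 if talks fail, so the tenant offers 28 and keeps 92.
Round 1 (the landlord proposes): the tenant can get 92 next round, worth 0.49 × 92 = 45.08 now. The landlord offers 45.08 and keeps 120 − 45.08 = 74.92.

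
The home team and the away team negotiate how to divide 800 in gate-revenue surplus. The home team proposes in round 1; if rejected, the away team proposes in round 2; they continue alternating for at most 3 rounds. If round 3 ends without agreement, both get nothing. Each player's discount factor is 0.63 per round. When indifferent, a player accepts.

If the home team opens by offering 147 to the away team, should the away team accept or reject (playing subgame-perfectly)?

Reject

Work out the away team's continuation value if the offer is rejected.
Round 3 (the home team proposes): rejection yields 0 for the away team; the home team offers 0 and keeps 800.
Round 2 (the away team proposes): the home team can get 800 next round, worth 0.63 × 800 = 504 now; the away team offers that and keeps 296.
So by rejecting in round 1, the away team gets 296 next round, worth 0.63 × 296 = 186.48 now.
Offer 147 < 186.48, so the away team rejects.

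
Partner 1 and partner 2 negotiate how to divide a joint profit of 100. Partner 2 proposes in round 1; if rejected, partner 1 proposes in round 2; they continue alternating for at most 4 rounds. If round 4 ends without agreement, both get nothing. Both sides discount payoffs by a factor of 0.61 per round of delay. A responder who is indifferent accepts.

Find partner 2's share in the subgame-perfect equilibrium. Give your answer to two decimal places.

53.51

Work backward from the last round.
Round 4 (partner 1 proposes): rejection yields 0 for partner 2; partner 1 offers 0 and keeps 100.
Round 3 (partner 2 proposes): partner 1 can get 100 next round, worth 0.61 × 100 = 61 now. Partner 2 offers 61 and keeps 100 − 61 = 39.
Round 2 (partner 1 proposes): partner 2 can get 39 next round, worth 0.61 × 39 = 23.79 now, so partner 1 offers 23.79, keeping 76.21.
Round 1 (partner 2 proposes): partner 1 can get 76.21 next round, worth 0.61 × 76.21 = 46.4881 now. Partner 2 offers 46.4881 and keeps 100 − 46.4881 = 53.5119.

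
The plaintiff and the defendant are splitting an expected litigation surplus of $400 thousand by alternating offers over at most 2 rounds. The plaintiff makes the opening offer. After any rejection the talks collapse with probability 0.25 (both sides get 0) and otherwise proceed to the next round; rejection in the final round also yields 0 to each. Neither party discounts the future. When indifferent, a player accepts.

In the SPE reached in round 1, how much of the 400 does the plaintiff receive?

Round 2 (the defendant proposes): the plaintiff will accept anything ≥ 0, so the defendant offers 0 and keeps 400.
Round 1 (the plaintiff proposes): rejecting gives the defendant an expected 0.75 × 400 = 300. The plaintiff offers 300 and keeps 400 − 300 = 100.

100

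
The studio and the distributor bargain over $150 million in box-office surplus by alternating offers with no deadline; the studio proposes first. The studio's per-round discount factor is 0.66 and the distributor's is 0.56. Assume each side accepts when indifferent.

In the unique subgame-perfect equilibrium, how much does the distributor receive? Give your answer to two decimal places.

45.30

When the studio proposes, the distributor accepts any offer worth at least 0.56 times what the distributor would get by proposing next round; and vice versa.
This gives x = 150 − 0.56y and y = 150 − 0.66x, where x and y are each side's share when it proposes.
Hence (1 − 0.56·0.66)x = 150(1 − 0.56), i.e. 0.6304·x = 66.
x ≈ 104.6954; the distributor's share is 150 − x ≈ 45.3046.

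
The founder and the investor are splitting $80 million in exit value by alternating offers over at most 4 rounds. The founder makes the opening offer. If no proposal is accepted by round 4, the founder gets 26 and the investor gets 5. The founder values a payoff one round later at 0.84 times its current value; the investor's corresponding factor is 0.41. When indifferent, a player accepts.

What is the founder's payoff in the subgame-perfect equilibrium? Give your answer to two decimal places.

67.13

By backward induction:
Round 4 (the investor proposes): the founder gets 26 if talks fail, so the investor offers 26 and keeps 54.
Round 3 (the founder proposes): the investor can get 54 next round, worth 0.41 × 54 = 22.14 now, so the founder offers 22.14, keeping 57.86.
Round 2 (the investor proposes): the founder can get 57.86 next round, worth 0.84 × 57.86 = 48.6024 now. The investor offers 48.6024 and keeps 80 − 48.6024 = 31.3976.
Round 1 (the founder proposes): the investor can get 31.3976 next round, worth 0.41 × 31.3976 = 12.873016 now. The founder offers 12.873016 and keeps 80 − 12.873016 = 67.126984.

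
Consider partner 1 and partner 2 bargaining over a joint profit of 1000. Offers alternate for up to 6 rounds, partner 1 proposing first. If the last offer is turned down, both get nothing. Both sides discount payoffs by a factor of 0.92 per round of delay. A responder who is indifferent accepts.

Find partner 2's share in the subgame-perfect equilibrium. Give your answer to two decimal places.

Round 6 (partner 2 proposes): rejection yields 0 for partner 1; partner 2 offers 0 and keeps 1000.
Round 5 (partner 1 proposes): partner 2 can get 1000 next round, worth 0.92 × 1000 = 920 now. Partner 1 offers 920 and keeps 1000 − 920 = 80.
Round 4 (partner 2 proposes): partner 1 can get 80 next round, worth 0.92 × 80 = 73.6 now; partner 2 offers that and keeps 926.4.
Round 3 (partner 1 proposes): partner 2 can get 926.4 next round, worth 0.92 × 926.4 = 852.288 now; partner 1 offers that and keeps 147.712.
Round 2 (partner 2 proposes): partner 1 can get 147.712 next round, worth 0.92 × 147.712 = 135.89504 now, so partner 2 offers 135.89504, keeping 864.10496.
Round 1 (partner 1 proposes): partner 2 can get 864.10496 next round, worth 0.92 × 864.10496 = 794.9765632 now; partner 1 offers that and keeps 205.0234368.

794.98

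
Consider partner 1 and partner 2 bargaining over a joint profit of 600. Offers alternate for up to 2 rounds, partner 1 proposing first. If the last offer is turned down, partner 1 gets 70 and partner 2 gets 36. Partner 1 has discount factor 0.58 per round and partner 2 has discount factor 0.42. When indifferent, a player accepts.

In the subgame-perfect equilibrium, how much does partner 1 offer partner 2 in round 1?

222.6

Round 2 (partner 2 proposes): partner 1 gets 70 if talks fail, so partner 2 offers 70 and keeps 530.
Round 1 (partner 1 proposes): partner 2 can get 530 next round, worth 0.42 × 530 = 222.6 now, so partner 1 offers 222.6, keeping 377.4.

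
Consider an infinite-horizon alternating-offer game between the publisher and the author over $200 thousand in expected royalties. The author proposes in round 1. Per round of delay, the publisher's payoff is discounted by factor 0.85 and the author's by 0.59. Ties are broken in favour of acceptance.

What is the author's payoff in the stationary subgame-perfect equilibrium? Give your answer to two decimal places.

60.18

When the author proposes, the publisher accepts any offer worth at least 0.85 times what the publisher would get by proposing next round; and vice versa.
This gives x = 200 − 0.85y and y = 200 − 0.59x, where x and y are each side's share when it proposes.
Hence (1 − 0.85·0.59)x = 200(1 − 0.85), i.e. 0.4985·x = 30.
x ≈ 60.1805; the publisher's share is 200 − x ≈ 139.8195.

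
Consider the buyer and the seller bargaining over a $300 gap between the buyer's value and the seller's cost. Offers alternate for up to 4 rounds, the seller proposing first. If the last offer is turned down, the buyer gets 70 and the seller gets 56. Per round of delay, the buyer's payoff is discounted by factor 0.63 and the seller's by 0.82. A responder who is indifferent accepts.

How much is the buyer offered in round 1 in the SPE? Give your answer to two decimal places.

Solve by backward induction from round 4.
Round 4 (the buyer proposes): the seller gets 56 if talks fail, so the buyer offers 56 and keeps 244.
Round 3 (the seller proposes): the buyer can get 244 next round, worth 0.63 × 244 = 153.72 now. The seller offers 153.72 and keeps 300 − 153.72 = 146.28.
Round 2 (the buyer proposes): the seller can get 146.28 next round, worth 0.82 × 146.28 = 119.9496 now, so the buyer offers 119.9496, keeping 180.0504.
Round 1 (the seller proposes): the buyer can get 180.0504 next round, worth 0.63 × 180.0504 = 113.431752 now. The seller offers 113.431752 and keeps 300 − 113.431752 = 186.568248.

113.43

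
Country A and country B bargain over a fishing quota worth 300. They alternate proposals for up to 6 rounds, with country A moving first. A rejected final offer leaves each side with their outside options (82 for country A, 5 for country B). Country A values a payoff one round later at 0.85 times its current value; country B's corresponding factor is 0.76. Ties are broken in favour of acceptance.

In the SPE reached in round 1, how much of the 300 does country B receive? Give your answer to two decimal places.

Round 6 (country B proposes): country A gets 82 if talks fail, so country B offers 82 and keeps 218.
Round 5 (country A proposes): country B can get 218 next round, worth 0.76 × 218 = 165.68 now; country A offers that and keeps 134.32.
Round 4 (country B proposes): country A can get 134.32 next round, worth 0.85 × 134.32 = 114.172 now. Country B offers 114.172 and keeps 300 − 114.172 = 185.828.
Round 3 (country A proposes): country B can get 185.828 next round, worth 0.76 × 185.828 = 141.22928 now. Country A offers 141.22928 and keeps 300 − 141.22928 = 158.77072.
Round 2 (country B proposes): country A can get 158.77072 next round, worth 0.85 × 158.77072 = 134.955112 now; country B offers that and keeps 165.044888.
Round 1 (country A proposes): country B can get 165.044888 next round, worth 0.76 × 165.044888 = 125.43411488 now, so country A offers 125.43411488, keeping 174.56588512.

125.43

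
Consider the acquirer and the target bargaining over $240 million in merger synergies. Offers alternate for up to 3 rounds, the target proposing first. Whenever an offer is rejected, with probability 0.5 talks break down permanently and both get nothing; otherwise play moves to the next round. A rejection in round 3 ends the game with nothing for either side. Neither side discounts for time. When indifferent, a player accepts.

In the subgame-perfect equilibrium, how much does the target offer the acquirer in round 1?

60

By backward induction:
Round 3 (the target proposes): the acquirer will accept anything ≥ 0, so the target offers 0 and keeps 240.
Round 2 (the acquirer proposes): rejecting gives the target an expected 0.5 × 240 = 120. The acquirer offers 120 and keeps 240 − 120 = 120.
Round 1 (the target proposes): rejecting gives the acquirer an expected 0.5 × 120 = 60; the target offers that and keeps 180.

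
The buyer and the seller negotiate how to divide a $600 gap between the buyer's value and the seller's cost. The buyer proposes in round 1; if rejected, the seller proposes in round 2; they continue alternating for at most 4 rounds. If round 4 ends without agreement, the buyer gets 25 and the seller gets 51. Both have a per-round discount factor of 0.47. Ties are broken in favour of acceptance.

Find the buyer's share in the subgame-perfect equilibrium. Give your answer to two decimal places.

Round 4 (the seller proposes): the buyer gets 25 if talks fail, so the seller offers 25 and keeps 575.
Round 3 (the buyer proposes): the seller can get 575 next round, worth 0.47 × 575 = 270.25 now. The buyer offers 270.25 and keeps 600 − 270.25 = 329.75.
Round 2 (the seller proposes): the buyer can get 329.75 next round, worth 0.47 × 329.75 = 154.9825 now. The seller offers 154.9825 and keeps 600 − 154.9825 = 445.0175.
Round 1 (the buyer proposes): the seller can get 445.0175 next round, worth 0.47 × 445.0175 = 209.158225 now. The buyer offers 209.158225 and keeps 600 − 209.158225 = 390.841775.

390.84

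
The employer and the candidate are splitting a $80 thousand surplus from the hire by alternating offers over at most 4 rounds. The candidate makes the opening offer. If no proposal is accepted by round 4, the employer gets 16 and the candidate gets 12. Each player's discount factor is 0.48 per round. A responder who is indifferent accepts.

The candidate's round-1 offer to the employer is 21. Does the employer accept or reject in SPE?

Reject

Round 4 (the employer proposes): the candidate gets 12 if talks fail, so the employer offers 12 and keeps 68.
Round 3 (the candidate proposes): the employer can get 68 next round, worth 0.48 × 68 = 32.64 now. The candidate offers 32.64 and keeps 80 − 32.64 = 47.36.
Round 2 (the employer proposes): the candidate can get 47.36 next round, worth 0.48 × 47.36 = 22.7328 now. The employer offers 22.7328 and keeps 80 − 22.7328 = 57.2672.
So by rejecting in round 1, the employer gets 57.2672 next round, worth 0.48 × 57.2672 = 27.488256 now.
Offer 21 < 27.488256, so the employer rejects.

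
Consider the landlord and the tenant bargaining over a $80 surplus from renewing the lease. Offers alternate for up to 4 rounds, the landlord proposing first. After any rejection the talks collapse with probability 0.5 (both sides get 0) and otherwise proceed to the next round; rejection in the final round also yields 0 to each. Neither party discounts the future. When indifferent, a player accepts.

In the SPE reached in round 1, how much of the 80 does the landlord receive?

Round 4 (the tenant proposes): the landlord will accept anything ≥ 0, so the tenant offers 0 and keeps 80.
Round 3 (the landlord proposes): rejecting gives the tenant an expected 0.5 × 80 = 40, so the landlord offers 40, keeping 40.
Round 2 (the tenant proposes): rejecting gives the landlord an expected 0.5 × 40 = 20; the tenant offers that and keeps 60.
Round 1 (the landlord proposes): rejecting gives the tenant an expected 0.5 × 60 = 30; the landlord offers that and keeps 50.

50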